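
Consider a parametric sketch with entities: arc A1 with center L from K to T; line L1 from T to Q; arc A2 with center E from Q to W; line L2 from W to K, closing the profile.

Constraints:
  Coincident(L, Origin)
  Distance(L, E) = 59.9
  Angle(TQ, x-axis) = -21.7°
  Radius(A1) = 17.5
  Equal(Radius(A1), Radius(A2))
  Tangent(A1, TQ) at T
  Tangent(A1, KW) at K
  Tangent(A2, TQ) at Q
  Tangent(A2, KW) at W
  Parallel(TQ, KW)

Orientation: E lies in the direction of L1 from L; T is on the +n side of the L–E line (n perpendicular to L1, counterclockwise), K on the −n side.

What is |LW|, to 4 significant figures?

62.40

Tangency of A1 to both parallel lines with radius 17.5 puts T and K at L ± 17.5·n: T = (6.471, 16.26), K = (-6.471, -16.26). Equal radii place Q and W the same way about E: Q = E + 17.5·n = (62.13, -5.888), W = E − 17.5·n = (49.18, -38.41). Then |LW| = |W − L| = 62.40.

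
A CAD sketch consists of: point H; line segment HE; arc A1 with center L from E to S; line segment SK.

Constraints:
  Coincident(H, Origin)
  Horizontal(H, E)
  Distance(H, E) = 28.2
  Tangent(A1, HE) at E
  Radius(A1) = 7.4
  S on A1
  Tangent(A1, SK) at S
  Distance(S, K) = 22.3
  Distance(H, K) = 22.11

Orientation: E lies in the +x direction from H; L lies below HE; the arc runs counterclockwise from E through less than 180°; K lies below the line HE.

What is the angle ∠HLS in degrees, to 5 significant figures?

23.444°

Checks: |LS| = 7.400 ✓; ∠(LS, SK) = 90.00° ✓; |SK| = 22.30 ✓; |HK| = 22.11 ✓.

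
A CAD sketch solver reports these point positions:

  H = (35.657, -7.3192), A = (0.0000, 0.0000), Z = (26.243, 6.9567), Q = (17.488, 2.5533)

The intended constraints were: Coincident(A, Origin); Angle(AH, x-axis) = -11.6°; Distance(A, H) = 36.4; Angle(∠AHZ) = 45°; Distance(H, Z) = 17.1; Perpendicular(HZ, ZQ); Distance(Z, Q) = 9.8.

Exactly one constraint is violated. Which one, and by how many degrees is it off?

Perpendicular(HZ, ZQ) — off by 6.70°.

A = (0.00, 0.00) ✓; AH at -11.60° ✓; |AH| = 36.40 ✓; ∠AHZ = 45.00° ✓; |HZ| = 17.10 ✓; ∠(HZ, ZQ) = 83.30° ✗; |ZQ| = 9.800 ✓.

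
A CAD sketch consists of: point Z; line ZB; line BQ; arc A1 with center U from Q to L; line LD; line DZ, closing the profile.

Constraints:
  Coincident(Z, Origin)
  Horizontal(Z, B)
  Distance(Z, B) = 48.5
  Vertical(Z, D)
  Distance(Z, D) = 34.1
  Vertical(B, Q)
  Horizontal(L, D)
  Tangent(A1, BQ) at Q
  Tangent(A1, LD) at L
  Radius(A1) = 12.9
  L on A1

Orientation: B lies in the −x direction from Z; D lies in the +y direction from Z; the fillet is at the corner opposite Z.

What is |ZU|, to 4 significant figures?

41.43

Z is at the origin; Z and B share the same y with |ZB| = 48.5 and B on the −x side, so B = (-48.50, 0.000). ZD is vertical with |ZD| = 34.1 and D on the +y side, so D = (0.000, 34.10). The virtual corner opposite Z is at (-48.50, 34.10). Since A1 is tangent to BQ there, UQ ⟂ BQ and tangency of A1 to LD means the radius UL is perpendicular to LD, with radius 12.9, so the center U sits 12.9 in from both sides at U = (-35.60, 21.20). Then |ZU| = |U − Z| = 41.43.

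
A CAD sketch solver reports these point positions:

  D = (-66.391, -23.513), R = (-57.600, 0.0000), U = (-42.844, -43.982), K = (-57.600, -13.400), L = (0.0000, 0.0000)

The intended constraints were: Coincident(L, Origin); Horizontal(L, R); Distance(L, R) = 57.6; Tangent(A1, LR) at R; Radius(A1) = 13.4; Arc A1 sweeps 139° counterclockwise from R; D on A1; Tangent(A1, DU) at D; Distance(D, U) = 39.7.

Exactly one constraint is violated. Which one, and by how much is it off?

Distance(D, U) = 39.7 — off by 8.50.

L = (0.00, 0.00) ✓; L.y = 0.00, R.y = 0.00 ✓; |LR| = 57.60 ✓; ∠(KR, RL) = 90.00° ✓; |KR| = 13.40 ✓; bearing(K→D) − bearing(K→R) = 139.0° ✓; |KD| = 13.40 ✓; ∠(KD, DU) = 90.00° ✓; |DU| = 31.20 ✗.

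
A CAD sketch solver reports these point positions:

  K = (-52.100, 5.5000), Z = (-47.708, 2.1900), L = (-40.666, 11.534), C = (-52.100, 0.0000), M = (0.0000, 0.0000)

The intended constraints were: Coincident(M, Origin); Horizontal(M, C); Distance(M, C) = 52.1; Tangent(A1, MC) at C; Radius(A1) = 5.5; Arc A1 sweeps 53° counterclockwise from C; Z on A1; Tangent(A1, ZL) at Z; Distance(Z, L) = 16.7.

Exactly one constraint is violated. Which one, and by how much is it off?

Distance(Z, L) = 16.7 — off by 5.00.

M = (0.00, 0.00) ✓; M.y = 0.00, C.y = 0.00 ✓; |MC| = 52.10 ✓; ∠(KC, CM) = 90.00° ✓; |KC| = 5.500 ✓; bearing(K→Z) − bearing(K→C) = 53.00° ✓; |KZ| = 5.500 ✓; ∠(KZ, ZL) = 90.00° ✓; |ZL| = 11.70 ✗.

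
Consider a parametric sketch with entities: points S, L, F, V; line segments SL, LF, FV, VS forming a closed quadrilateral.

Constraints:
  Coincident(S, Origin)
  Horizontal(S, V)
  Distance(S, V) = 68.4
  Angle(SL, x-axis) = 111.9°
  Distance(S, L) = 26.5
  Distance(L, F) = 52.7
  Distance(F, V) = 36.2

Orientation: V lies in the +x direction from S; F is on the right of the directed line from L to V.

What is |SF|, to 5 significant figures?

33.378

Checks: |LF| = 52.70 ✓; |FV| = 36.20 ✓.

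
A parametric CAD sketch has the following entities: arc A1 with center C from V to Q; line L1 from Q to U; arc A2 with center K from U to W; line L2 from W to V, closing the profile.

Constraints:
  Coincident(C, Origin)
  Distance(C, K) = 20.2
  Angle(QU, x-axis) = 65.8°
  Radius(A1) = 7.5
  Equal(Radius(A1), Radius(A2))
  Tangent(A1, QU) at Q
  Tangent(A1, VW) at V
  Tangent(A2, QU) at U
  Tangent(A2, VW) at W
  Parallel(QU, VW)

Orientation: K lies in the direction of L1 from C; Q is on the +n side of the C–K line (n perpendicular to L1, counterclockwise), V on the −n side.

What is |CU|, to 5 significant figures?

21.547

The slot axis is L1's direction at 65.8°, so u = (cos 65.8°, sin 65.8°) = (0.40992, 0.91212) and n = (−sin 65.8°, cos 65.8°) = (-0.91212, 0.40992). C is at the origin and K lies 20.2 along u from C, so K = 20.2·u = (8.2804, 18.425). Tangency of A1 to both parallel lines with radius 7.5 puts Q and V at C ± 7.5·n: Q = (-6.8409, 3.0744), V = (6.8409, -3.0744). Equal radii place U and W the same way about K: U = K + 7.5·n = (1.4395, 21.499), W = K − 7.5·n = (15.121, 15.350). Then |CU| = |U − C| = 21.547.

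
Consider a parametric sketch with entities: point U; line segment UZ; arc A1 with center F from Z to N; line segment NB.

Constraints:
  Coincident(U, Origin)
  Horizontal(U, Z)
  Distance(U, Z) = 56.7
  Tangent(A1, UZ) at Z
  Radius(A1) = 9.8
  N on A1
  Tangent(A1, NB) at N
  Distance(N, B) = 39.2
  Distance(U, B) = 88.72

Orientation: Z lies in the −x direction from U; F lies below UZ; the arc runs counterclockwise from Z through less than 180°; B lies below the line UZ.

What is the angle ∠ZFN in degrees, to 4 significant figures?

74.82°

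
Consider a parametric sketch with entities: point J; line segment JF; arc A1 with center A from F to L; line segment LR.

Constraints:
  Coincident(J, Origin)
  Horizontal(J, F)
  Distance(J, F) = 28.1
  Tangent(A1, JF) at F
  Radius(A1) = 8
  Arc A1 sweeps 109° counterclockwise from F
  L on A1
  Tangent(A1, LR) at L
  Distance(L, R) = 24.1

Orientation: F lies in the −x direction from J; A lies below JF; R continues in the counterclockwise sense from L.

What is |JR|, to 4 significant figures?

43.46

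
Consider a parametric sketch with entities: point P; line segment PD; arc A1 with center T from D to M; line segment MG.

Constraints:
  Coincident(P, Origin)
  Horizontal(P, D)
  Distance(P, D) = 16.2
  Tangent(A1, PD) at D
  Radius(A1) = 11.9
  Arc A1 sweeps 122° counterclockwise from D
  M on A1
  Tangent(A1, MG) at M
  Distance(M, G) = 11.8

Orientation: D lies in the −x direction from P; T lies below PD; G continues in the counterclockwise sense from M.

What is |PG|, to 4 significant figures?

34.61

On A1, D sits at bearing 90° from T; a 122° counterclockwise sweep puts M at bearing 212°, so M = T + 11.9·(cos 212°, sin 212°) = (-26.29, -18.21). Tangency of A1 to MG means the radius TM is perpendicular to MG, so MG runs along (−sin 212°, cos 212°); with |MG| = 11.8, G = (-20.04, -28.21). Then |PG| = |G − P| = 34.61.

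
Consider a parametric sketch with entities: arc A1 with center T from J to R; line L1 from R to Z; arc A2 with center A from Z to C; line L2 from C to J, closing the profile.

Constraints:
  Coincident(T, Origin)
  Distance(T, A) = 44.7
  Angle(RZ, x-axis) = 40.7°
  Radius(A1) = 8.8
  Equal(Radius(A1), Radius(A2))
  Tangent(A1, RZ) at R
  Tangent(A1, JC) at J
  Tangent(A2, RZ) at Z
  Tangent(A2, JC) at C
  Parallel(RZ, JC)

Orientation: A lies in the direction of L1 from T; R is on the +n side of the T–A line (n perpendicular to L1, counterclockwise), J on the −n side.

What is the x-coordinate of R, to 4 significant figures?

-5.738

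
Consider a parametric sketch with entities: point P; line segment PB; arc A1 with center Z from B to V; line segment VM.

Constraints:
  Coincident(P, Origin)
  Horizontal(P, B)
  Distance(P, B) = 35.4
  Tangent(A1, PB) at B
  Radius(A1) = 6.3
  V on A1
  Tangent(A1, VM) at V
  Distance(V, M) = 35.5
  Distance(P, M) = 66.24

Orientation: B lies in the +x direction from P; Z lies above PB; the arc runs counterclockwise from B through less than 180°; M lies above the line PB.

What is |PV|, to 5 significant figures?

41.343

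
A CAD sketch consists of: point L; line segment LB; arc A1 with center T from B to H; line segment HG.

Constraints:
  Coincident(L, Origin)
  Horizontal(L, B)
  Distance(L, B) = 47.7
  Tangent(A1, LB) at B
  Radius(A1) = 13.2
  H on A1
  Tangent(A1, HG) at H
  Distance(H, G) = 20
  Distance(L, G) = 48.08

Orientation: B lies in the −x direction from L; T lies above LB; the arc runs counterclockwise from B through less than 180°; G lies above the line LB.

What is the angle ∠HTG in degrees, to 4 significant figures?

56.58°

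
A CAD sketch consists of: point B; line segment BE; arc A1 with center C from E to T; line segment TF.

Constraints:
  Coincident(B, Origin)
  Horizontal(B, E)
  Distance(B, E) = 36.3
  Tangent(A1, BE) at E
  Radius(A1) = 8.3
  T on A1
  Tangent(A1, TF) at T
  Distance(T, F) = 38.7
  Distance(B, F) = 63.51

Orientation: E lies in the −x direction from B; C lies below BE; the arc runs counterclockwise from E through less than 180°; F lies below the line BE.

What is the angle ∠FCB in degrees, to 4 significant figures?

111.5°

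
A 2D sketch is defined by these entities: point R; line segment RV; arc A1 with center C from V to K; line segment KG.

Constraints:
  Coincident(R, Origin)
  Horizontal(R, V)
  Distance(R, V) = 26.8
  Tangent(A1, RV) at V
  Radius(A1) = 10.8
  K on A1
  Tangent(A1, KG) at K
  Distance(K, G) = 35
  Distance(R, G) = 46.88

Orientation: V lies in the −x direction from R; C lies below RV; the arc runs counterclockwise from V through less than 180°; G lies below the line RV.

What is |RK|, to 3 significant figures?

39.4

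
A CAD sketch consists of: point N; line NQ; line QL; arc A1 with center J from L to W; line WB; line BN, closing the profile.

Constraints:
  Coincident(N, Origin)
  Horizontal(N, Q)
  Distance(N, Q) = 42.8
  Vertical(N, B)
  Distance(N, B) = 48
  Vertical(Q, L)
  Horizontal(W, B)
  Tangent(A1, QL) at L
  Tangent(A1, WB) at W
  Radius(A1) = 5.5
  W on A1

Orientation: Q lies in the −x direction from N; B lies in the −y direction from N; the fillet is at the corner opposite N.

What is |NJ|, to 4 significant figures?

56.55

NB is vertical with |NB| = 48.0 and B on the −y side, so B = (0.000, -48.00). The virtual corner opposite N is at (-42.80, -48.00). A1 meets QL tangentially, so JL is at right angles to QL and tangency of A1 to WB means the radius JW is perpendicular to WB, with radius 5.5, so the center J sits 5.5 in from both sides at J = (-37.30, -42.50). Then |NJ| = |J − N| = 56.55.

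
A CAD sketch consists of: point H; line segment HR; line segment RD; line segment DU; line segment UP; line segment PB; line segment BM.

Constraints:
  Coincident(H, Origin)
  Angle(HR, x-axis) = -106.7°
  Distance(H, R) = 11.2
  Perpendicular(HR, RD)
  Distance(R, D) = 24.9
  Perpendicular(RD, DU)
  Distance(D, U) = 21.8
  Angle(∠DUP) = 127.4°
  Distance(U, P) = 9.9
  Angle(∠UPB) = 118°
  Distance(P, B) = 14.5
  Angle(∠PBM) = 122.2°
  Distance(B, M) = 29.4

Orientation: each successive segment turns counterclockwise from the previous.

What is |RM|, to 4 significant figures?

7.365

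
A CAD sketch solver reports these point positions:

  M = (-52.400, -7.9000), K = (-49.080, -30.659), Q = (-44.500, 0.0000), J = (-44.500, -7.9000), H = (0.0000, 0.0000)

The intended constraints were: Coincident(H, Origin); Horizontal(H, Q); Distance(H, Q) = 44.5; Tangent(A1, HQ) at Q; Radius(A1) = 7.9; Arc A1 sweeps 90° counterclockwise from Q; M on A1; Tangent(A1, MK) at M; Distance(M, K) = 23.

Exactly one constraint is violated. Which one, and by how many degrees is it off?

Tangent(A1, MK) at M — off by 8.30°.

H = (0.00, 0.00) ✓; H.y = 0.00, Q.y = 0.00 ✓; |HQ| = 44.50 ✓; ∠(JQ, QH) = 90.00° ✓; |JQ| = 7.900 ✓; bearing(J→M) − bearing(J→Q) = 90.00° ✓; |JM| = 7.900 ✓; ∠(JM, MK) = 81.70° ✗; |MK| = 23.00 ✓.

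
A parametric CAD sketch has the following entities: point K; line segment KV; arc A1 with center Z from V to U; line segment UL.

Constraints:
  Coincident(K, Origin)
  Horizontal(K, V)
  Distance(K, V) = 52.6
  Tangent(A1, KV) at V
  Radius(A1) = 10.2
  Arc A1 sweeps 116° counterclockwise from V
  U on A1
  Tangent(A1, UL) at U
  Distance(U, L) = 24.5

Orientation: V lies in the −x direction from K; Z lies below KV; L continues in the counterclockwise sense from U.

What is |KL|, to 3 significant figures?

62.8

K is at the origin; K and V share the same y with |KV| = 52.6 and V on the −x side, so V = (-52.6, 0.00). Tangency of A1 to KV means the radius ZV is perpendicular to KV, so Z = V + (0, -10.2) = (-52.6, -10.2). On A1, V sits at bearing 90° from Z; a 116° counterclockwise sweep puts U at bearing 206°, so U = Z + 10.2·(cos 206°, sin 206°) = (-61.8, -14.7). Tangency of A1 to UL means the radius ZU is perpendicular to UL, so UL runs along (−sin 206°, cos 206°); with |UL| = 24.5, L = (-51.0, -36.7). Then |KL| = |L − K| = 62.8.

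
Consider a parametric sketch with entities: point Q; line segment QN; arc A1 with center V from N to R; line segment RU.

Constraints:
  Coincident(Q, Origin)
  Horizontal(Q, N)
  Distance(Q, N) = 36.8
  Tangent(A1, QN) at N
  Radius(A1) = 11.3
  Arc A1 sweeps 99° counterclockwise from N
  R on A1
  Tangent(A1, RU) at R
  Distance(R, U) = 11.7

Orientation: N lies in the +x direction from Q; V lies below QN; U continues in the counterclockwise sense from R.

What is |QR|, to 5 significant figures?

28.777

Q is at the origin; Q and N share the same y with |QN| = 36.8 and N on the +x side, so N = (36.800, 0.0000). Since A1 is tangent to QN there, VN ⟂ QN, so V = N + (0, -11.3) = (36.800, -11.300). On A1, N sits at bearing 90° from V; a 99° counterclockwise sweep puts R at bearing 189°, so R = V + 11.3·(cos 189°, sin 189°) = (25.639, -13.068). Then |QR| = |R − Q| = 28.777.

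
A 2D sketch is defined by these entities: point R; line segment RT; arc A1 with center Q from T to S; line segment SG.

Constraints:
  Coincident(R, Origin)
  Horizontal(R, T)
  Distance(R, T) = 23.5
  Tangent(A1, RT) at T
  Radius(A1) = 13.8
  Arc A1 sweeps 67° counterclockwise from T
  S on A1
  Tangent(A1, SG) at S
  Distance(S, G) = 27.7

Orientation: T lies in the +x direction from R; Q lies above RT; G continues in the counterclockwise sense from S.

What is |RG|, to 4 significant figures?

57.97

R is at the origin; R and T share the same y with |RT| = 23.5 and T on the +x side, so T = (23.50, 0.000). The tangent condition forces QT to be normal to RT, so Q = T + (0, 13.8) = (23.50, 13.80). On A1, T sits at bearing -90° from Q; a 67° counterclockwise sweep puts S at bearing -23°, so S = Q + 13.8·(cos -23°, sin -23°) = (36.20, 8.408). The tangent condition forces QS to be normal to SG, so SG runs along (−sin -23°, cos -23°); with |SG| = 27.7, G = (47.03, 33.91). Then |RG| = |G − R| = 57.97.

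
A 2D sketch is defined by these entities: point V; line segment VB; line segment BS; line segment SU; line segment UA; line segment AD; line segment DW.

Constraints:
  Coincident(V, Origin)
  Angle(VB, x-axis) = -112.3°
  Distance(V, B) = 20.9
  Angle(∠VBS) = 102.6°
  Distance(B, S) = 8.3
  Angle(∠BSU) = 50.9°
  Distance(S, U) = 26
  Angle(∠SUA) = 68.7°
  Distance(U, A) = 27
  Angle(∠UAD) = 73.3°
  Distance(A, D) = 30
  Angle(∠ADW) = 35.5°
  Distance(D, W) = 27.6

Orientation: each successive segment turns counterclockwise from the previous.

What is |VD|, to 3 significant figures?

32.8

∠SUA = 68.7° gives UA at -154° from the x-axis; with |UA| = 27.0, A = (-27.4, -9.78). ∠UAD = 73.3° gives AD at -47.8° from the x-axis; with |AD| = 30.0, D = (-7.25, -32.0). Then |VD| = |D − V| = 32.8.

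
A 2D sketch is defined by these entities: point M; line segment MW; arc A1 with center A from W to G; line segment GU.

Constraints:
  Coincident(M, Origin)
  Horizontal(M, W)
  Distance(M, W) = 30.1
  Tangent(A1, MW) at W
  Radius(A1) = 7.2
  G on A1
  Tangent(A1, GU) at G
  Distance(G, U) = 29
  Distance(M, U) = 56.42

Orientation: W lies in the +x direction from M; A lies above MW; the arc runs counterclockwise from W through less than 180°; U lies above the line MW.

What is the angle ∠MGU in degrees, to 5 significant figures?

116.24°

Checks: |AG| = 7.200 ✓; ∠(AG, GU) = 90.00° ✓; |GU| = 29.00 ✓; |MU| = 56.42 ✓.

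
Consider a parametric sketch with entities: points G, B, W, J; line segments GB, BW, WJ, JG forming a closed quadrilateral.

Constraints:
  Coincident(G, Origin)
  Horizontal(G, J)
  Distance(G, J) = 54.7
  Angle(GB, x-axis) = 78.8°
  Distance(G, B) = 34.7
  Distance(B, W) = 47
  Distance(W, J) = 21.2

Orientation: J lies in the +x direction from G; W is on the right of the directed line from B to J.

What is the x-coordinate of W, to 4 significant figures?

33.94

Checks: |BW| = 47.00 ✓; |WJ| = 21.20 ✓.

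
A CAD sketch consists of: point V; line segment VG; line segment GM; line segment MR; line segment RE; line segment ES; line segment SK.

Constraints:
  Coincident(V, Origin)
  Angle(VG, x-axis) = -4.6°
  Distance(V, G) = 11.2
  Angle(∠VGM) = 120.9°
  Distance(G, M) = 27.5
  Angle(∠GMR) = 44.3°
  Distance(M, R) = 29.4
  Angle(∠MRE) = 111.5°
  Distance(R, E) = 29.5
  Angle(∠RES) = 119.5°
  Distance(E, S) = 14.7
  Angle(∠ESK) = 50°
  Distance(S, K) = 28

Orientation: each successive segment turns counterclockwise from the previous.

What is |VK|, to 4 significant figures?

6.966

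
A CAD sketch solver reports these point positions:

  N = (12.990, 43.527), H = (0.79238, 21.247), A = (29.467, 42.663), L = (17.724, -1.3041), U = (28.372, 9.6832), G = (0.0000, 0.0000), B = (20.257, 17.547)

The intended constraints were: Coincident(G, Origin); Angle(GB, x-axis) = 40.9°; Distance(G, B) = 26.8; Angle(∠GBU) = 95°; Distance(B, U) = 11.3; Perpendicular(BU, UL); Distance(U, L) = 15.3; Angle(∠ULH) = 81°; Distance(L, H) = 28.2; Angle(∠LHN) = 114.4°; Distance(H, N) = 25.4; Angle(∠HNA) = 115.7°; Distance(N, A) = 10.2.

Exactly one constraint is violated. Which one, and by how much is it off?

Distance(N, A) = 10.2 — off by 6.30.

G = (0.00, 0.00) ✓; GB at 40.90° ✓; |GB| = 26.80 ✓; ∠GBU = 95.00° ✓; |BU| = 11.30 ✓; ∠(BU, UL) = 90.00° ✓; |UL| = 15.30 ✓; ∠ULH = 81.00° ✓; |LH| = 28.20 ✓; ∠LHN = 114.4° ✓; |HN| = 25.40 ✓; ∠HNA = 115.7° ✓; |NA| = 16.50 ✗.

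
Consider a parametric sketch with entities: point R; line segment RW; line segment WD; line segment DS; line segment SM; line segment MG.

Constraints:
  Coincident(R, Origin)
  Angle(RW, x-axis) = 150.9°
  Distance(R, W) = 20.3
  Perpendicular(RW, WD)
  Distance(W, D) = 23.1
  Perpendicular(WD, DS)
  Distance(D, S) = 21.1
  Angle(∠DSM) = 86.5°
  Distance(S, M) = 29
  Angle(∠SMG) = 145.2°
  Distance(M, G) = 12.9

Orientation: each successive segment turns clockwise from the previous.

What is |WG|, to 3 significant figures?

19.6

R is at the origin; RW runs at 150.9° with length 20.3, so W = (-17.7, 9.87). The perpendicularity gives WD at right angles to RW, so WD runs at 60.9°; with |WD| = 23.1, D = (-6.50, 30.1). The perpendicularity gives DS at right angles to WD, so DS runs at -29.1°; with |DS| = 21.1, S = (11.9, 19.8). ∠DSM = 86.5° gives SM at -123° from the x-axis; with |SM| = 29.0, M = (-3.69, -4.64). ∠SMG = 145.2° gives MG at -157° from the x-axis; with |MG| = 12.9, G = (-15.6, -9.59). Then |WG| = |G − W| = 19.6.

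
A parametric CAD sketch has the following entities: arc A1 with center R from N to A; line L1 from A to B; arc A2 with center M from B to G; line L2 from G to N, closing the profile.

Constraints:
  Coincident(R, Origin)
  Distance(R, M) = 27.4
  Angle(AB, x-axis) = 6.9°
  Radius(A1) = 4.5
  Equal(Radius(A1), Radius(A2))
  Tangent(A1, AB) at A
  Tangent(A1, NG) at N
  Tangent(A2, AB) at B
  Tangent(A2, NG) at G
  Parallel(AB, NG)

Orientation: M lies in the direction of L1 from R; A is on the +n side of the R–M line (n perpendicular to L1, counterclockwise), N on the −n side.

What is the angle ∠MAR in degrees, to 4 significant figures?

80.67°

The slot axis is L1's direction at 6.9°, so u = (cos 6.9°, sin 6.9°) = (0.9928, 0.1201) and n = (−sin 6.9°, cos 6.9°) = (-0.1201, 0.9928). R is at the origin and M lies 27.4 along u from R, so M = 27.4·u = (27.20, 3.292). Tangency of A1 to both parallel lines with radius 4.5 puts A and N at R ± 4.5·n: A = (-0.5406, 4.467), N = (0.5406, -4.467). Then cos ∠MAR = AM·AR / (|AM||AR|), giving 80.67°.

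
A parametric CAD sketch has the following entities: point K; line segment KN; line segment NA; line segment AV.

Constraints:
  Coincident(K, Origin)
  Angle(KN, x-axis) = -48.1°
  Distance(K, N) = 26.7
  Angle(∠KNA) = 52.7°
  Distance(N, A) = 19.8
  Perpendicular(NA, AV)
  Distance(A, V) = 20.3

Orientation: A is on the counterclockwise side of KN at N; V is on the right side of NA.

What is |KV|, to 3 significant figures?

41.7

K is at the origin; KN runs at -48.1° with length 26.7, so N = 26.7·(cos -48.1°, sin -48.1°) = (17.8, -19.9). ∠KNA = 52.7°, so NA runs at -48.1° + (180° − 52.7°) = 79.2° from the x-axis; with |NA| = 19.8, A = N + 19.8·(cos 79.2°, sin 79.2°) = (21.5, -0.424). The perpendicularity gives AV at right angles to NA; with |AV| = 20.3 on the right of NA, V = A + 20.3·(0.982, -0.187) = (41.5, -4.23). Then |KV| = |V − K| = 41.7.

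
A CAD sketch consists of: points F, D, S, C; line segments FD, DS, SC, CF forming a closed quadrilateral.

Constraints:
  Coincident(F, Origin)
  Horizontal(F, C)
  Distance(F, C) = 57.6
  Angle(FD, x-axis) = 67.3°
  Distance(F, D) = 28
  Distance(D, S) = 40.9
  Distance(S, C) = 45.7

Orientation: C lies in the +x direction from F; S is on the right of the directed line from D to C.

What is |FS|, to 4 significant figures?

20.73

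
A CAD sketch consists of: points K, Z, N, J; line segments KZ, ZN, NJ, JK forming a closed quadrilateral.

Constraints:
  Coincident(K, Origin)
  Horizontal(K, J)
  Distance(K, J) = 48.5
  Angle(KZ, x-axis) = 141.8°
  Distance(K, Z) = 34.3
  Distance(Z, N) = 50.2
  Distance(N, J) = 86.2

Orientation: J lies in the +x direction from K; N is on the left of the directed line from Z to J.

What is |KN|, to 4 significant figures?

67.08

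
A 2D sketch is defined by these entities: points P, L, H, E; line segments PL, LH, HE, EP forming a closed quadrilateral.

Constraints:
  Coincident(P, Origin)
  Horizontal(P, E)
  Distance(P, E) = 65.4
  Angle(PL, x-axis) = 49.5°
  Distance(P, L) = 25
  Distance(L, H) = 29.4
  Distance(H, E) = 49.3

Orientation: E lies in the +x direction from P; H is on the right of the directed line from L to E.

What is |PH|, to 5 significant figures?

20.090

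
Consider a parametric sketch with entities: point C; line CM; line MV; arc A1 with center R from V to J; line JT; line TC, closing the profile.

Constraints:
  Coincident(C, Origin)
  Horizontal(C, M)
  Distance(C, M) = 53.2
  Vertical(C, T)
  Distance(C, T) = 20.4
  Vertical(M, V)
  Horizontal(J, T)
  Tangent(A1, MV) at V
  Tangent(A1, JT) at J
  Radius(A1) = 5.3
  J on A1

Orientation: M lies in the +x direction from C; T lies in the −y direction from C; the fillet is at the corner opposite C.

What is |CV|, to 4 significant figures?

55.30

The virtual corner opposite C is at (53.20, -20.40). Tangency of A1 to MV means the radius RV is perpendicular to MV and the tangent condition forces RJ to be normal to JT, with radius 5.3, so the center R sits 5.3 in from both sides at R = (47.90, -15.10). That places the tangent points at V = (53.20, -15.10) on MV and J = (47.90, -20.40) on JT. Then |CV| = |V − C| = 55.30.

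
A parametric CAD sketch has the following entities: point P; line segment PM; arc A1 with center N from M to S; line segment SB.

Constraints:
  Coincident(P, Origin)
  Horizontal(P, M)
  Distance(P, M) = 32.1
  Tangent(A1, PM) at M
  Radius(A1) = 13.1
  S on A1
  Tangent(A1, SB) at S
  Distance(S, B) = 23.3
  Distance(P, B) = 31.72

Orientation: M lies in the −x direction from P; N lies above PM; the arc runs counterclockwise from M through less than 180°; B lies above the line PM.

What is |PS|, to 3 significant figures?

21.6

Checks: |NS| = 13.10 ✓; ∠(NS, SB) = 90.00° ✓; |SB| = 23.30 ✓; |PB| = 31.72 ✓.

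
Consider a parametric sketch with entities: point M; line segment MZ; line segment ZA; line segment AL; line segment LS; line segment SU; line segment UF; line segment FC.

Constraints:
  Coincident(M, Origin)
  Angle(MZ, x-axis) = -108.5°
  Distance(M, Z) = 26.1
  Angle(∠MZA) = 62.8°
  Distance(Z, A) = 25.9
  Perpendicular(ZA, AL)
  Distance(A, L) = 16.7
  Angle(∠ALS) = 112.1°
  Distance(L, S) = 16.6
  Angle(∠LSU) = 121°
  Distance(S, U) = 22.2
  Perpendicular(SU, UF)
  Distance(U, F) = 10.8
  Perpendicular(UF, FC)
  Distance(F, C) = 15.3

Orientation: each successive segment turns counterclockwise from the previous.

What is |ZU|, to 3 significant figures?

12.0

∠ALS = 112.1° gives LS at 167° from the x-axis; with |LS| = 16.6, S = (-1.35, -0.479). ∠LSU = 121.0° gives SU at -134° from the x-axis; with |SU| = 22.2, U = (-16.9, -16.3). Then |ZU| = |U − Z| = 12.0.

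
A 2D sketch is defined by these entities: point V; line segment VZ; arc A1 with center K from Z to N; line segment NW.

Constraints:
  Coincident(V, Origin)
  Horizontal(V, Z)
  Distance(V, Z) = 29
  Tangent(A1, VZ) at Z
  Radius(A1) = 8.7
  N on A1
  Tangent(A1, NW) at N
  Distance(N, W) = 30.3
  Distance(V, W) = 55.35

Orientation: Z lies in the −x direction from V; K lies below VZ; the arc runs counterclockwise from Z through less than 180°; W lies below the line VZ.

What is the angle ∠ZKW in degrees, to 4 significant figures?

159.5°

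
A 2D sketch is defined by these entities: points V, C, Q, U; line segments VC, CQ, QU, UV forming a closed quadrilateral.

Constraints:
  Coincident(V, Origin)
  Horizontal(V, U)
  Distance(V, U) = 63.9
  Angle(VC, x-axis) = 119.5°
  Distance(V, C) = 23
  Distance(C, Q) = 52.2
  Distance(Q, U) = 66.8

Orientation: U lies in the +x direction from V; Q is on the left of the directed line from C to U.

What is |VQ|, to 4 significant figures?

61.75

V is at the origin; VU is horizontal with |VU| = 63.9 and U in +x, so U = (63.9, 0). VC runs at 119.5° with |VC| = 23.0, so C = (-11.33, 20.02). Q is determined by |CQ| = 52.2 and |QU| = 66.8 together: it lies at the intersection of circle(C, 52.2) and circle(U, 66.8). With |CU| = 77.84, the foot of the radical line on CU is 27.76 from C and the perpendicular offset is √(52.2² − 27.76²) = 44.21. Taking the left-of-CU solution: Q = (26.87, 55.60).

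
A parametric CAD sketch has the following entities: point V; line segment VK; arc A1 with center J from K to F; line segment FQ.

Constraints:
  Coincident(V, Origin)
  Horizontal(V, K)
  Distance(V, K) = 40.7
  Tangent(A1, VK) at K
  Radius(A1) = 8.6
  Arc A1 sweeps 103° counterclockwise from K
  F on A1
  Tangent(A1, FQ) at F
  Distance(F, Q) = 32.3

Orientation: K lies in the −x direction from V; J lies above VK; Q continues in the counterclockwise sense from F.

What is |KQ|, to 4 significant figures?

42.02

On A1, K sits at bearing -90° from J; a 103° counterclockwise sweep puts F at bearing 13°, so F = J + 8.6·(cos 13°, sin 13°) = (-32.32, 10.53). Since A1 is tangent to FQ there, JF ⟂ FQ, so FQ runs along (−sin 13°, cos 13°); with |FQ| = 32.3, Q = (-39.59, 42.01). Then |KQ| = |Q − K| = 42.02.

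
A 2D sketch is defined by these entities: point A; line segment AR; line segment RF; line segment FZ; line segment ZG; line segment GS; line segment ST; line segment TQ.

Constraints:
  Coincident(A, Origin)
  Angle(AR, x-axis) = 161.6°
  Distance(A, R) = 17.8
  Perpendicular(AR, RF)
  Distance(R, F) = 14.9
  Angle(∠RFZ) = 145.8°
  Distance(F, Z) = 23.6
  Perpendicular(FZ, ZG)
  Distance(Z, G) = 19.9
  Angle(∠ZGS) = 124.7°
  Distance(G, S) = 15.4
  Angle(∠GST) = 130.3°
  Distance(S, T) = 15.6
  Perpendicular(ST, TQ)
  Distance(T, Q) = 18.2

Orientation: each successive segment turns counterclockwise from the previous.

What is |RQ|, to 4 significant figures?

12.97

∠GST = 130.3° gives ST at 120.8° from the x-axis; with |ST| = 15.6, T = (0.9812, 2.160). ST is perpendicular to TQ, so TQ runs at -149.2°; with |TQ| = 18.2, Q = (-14.65, -7.159). Then |RQ| = |Q − R| = 12.97.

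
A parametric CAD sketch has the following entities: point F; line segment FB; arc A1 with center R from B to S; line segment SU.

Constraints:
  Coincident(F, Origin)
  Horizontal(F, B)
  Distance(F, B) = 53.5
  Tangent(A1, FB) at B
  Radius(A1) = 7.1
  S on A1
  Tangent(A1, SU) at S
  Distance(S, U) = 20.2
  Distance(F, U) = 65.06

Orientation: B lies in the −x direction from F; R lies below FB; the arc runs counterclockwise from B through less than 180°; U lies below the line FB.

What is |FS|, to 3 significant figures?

61.1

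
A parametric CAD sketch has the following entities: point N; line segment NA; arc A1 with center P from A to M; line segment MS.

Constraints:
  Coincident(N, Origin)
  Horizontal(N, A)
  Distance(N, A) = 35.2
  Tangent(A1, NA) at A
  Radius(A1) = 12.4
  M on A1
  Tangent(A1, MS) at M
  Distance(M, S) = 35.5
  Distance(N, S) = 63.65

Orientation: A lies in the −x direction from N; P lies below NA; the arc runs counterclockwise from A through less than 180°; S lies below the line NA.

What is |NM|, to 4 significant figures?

49.65

Checks: |PM| = 12.40 ✓; ∠(PM, MS) = 90.00° ✓; |MS| = 35.50 ✓; |NS| = 63.65 ✓.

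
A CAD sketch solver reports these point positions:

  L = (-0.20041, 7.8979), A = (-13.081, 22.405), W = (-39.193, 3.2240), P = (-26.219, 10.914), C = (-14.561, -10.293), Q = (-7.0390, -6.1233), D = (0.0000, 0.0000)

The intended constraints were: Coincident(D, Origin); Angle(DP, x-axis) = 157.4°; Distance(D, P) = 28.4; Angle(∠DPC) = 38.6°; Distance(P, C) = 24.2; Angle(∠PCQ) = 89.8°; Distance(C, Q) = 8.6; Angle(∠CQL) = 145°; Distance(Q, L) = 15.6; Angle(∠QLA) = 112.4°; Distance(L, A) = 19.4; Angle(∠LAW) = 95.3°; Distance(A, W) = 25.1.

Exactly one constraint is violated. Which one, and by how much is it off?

Distance(A, W) = 25.1 — off by 7.30.

D = (0.00, 0.00) ✓; DP at 157.4° ✓; |DP| = 28.40 ✓; ∠DPC = 38.60° ✓; |PC| = 24.20 ✓; ∠PCQ = 89.80° ✓; |CQ| = 8.600 ✓; ∠CQL = 145.0° ✓; |QL| = 15.60 ✓; ∠QLA = 112.4° ✓; |LA| = 19.40 ✓; ∠LAW = 95.30° ✓; |AW| = 32.40 ✗.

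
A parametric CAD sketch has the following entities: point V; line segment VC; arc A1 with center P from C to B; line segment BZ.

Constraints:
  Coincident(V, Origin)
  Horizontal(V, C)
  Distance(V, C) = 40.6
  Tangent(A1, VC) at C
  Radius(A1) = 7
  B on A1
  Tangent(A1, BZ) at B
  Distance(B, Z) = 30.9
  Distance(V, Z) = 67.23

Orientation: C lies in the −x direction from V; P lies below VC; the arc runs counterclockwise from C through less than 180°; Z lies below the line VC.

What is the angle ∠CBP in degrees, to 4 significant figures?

55.81°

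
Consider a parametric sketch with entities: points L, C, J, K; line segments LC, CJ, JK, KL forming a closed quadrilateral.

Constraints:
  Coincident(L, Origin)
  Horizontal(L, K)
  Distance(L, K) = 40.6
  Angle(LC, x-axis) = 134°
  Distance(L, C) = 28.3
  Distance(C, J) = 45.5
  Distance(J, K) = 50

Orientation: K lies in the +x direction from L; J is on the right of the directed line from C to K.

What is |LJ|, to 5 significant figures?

22.773

Checks: |CJ| = 45.50 ✓; |JK| = 50.00 ✓.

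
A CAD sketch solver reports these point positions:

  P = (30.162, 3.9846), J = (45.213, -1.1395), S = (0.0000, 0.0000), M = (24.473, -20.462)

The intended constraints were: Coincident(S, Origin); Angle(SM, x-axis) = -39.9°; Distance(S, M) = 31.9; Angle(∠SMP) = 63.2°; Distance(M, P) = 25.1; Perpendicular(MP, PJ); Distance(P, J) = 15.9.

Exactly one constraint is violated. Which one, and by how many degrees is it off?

Perpendicular(MP, PJ) — off by 5.70°.

S = (0.00, 0.00) ✓; SM at -39.90° ✓; |SM| = 31.90 ✓; ∠SMP = 63.20° ✓; |MP| = 25.10 ✓; ∠(MP, PJ) = 95.70° ✗; |PJ| = 15.90 ✓.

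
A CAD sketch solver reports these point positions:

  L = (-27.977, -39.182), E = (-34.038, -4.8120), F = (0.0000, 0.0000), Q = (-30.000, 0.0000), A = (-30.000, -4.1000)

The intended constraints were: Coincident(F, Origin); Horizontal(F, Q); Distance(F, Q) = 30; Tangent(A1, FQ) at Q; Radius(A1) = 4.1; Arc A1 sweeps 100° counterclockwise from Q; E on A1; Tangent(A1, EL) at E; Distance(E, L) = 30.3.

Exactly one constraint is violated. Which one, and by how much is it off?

Distance(E, L) = 30.3 — off by 4.60.

F = (0.00, 0.00) ✓; F.y = 0.00, Q.y = 0.00 ✓; |FQ| = 30.00 ✓; ∠(AQ, QF) = 90.00° ✓; |AQ| = 4.100 ✓; bearing(A→E) − bearing(A→Q) = 100.0° ✓; |AE| = 4.100 ✓; ∠(AE, EL) = 90.00° ✓; |EL| = 34.90 ✗.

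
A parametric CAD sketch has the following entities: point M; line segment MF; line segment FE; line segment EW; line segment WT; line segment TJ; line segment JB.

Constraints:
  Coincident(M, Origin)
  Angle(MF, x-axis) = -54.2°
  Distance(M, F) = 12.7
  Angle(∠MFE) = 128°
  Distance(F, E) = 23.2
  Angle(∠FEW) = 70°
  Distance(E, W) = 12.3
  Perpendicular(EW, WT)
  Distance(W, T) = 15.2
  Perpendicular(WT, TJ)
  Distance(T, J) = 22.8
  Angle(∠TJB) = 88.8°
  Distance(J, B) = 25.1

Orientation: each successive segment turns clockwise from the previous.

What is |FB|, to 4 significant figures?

36.41

WT is perpendicular to TJ, so TJ runs at -36.20°; with |TJ| = 22.8, J = (18.41, -26.51). ∠TJB = 88.8° gives JB at -127.4° from the x-axis; with |JB| = 25.1, B = (3.162, -46.45). Then |FB| = |B − F| = 36.41.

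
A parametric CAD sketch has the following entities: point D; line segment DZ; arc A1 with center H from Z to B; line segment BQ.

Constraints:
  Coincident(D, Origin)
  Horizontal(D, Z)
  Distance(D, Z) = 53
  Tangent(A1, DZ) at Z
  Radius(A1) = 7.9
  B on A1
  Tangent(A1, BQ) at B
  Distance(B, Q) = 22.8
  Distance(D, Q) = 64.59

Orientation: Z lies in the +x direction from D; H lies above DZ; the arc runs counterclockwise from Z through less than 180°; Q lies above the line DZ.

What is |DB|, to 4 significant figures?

61.48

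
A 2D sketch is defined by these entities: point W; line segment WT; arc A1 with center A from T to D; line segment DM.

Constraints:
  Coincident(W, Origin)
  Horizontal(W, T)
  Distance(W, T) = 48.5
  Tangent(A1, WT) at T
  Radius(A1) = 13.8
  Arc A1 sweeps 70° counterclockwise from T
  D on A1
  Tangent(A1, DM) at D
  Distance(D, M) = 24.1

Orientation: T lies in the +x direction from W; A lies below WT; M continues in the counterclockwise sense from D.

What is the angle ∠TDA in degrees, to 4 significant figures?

55.00°

W is at the origin; W and T share the same y with |WT| = 48.5 and T on the +x side, so T = (48.50, 0.000). Since A1 is tangent to WT there, AT ⟂ WT, so A = T + (0, -13.8) = (48.50, -13.80). On A1, T sits at bearing 90° from A; a 70° counterclockwise sweep puts D at bearing 160°, so D = A + 13.8·(cos 160°, sin 160°) = (35.53, -9.080). Then cos ∠TDA = DT·DA / (|DT||DA|), giving 55.00°.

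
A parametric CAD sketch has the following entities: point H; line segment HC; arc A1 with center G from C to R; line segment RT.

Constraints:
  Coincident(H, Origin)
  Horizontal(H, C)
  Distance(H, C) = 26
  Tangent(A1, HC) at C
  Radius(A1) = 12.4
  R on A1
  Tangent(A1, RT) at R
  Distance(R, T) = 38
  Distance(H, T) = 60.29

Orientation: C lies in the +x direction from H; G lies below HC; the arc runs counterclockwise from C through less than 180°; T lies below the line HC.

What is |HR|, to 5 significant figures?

22.834

Checks: ∠(GC, CH) = 90.00° ✓; |GC| = 12.40 ✓; |GR| = 12.40 ✓; ∠(GR, RT) = 90.00° ✓; |RT| = 38.00 ✓; |HT| = 60.29 ✓.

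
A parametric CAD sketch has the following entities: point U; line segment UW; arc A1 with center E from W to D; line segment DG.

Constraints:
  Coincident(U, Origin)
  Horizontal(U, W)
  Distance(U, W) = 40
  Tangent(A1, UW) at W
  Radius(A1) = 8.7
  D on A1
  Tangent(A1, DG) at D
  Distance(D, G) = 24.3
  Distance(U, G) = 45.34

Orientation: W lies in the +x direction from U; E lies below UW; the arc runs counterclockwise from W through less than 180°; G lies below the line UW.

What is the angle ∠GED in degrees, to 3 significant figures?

70.3°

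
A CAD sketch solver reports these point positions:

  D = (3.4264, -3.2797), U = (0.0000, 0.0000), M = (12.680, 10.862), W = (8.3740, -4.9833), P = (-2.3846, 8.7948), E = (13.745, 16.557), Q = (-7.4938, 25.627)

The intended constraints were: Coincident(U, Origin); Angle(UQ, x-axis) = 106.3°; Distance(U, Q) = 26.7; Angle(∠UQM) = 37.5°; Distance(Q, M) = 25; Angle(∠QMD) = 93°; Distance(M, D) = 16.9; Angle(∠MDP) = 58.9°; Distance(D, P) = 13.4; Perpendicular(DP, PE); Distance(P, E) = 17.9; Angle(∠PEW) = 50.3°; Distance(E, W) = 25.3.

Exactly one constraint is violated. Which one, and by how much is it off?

Distance(E, W) = 25.3 — off by 3.10.

U = (0.00, 0.00) ✓; UQ at 106.3° ✓; |UQ| = 26.70 ✓; ∠UQM = 37.50° ✓; |QM| = 25.00 ✓; ∠QMD = 93.00° ✓; |MD| = 16.90 ✓; ∠MDP = 58.90° ✓; |DP| = 13.40 ✓; ∠(DP, PE) = 90.00° ✓; |PE| = 17.90 ✓; ∠PEW = 50.30° ✓; |EW| = 22.20 ✗.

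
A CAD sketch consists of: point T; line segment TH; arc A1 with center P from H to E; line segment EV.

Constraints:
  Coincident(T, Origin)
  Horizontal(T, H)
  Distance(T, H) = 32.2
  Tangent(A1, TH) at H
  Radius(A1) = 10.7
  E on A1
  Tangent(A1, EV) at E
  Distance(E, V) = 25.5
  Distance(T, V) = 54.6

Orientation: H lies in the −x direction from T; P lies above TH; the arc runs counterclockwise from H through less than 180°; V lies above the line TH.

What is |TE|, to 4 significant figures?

29.56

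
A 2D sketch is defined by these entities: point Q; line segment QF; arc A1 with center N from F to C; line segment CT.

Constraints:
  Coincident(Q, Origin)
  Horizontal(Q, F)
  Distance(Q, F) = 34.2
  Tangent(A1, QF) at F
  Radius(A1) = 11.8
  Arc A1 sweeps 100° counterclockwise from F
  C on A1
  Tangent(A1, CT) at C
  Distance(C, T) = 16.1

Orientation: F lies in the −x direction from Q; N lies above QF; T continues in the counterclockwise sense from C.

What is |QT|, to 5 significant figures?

39.067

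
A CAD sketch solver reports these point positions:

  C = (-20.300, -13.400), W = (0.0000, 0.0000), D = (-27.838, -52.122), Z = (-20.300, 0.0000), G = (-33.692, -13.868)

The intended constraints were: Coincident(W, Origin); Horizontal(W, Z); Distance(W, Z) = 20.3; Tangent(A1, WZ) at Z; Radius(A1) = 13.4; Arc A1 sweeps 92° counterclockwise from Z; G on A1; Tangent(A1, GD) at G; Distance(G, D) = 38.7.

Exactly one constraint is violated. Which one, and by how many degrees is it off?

Tangent(A1, GD) at G — off by 6.70°.

W = (0.00, 0.00) ✓; W.y = 0.00, Z.y = 0.00 ✓; |WZ| = 20.30 ✓; ∠(CZ, ZW) = 90.00° ✓; |CZ| = 13.40 ✓; bearing(C→G) − bearing(C→Z) = 92.00° ✓; |CG| = 13.40 ✓; ∠(CG, GD) = 83.30° ✗; |GD| = 38.70 ✓.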